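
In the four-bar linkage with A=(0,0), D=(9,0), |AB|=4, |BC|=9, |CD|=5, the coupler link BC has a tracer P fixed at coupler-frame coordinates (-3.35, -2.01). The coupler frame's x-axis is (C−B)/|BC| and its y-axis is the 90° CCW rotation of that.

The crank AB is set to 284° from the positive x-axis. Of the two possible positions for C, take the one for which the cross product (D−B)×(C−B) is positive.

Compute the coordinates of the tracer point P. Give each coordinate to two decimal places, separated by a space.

A=(0,0), D=(9.00,0)
B = A + 4.00·(cos284°, sin284°) = (0.9677, -3.8812)
|BD| = 8.9209
circle(B,9.00) ∩ circle(D,5.00): a=7.5991, h=4.8221
  candidates: C₊=(5.7120,3.7668) cross=43.018; C₋=(9.9079,-4.9169) cross=-43.018
  mode + wants cross > 0 → take C=(5.7120,3.7668) (cross=43.018)
ex = (C−B)/|BC| = (0.5271,0.8498); ey = (-0.8498,0.5271)
P = B + -3.35·ex + -2.01·ey = (0.9098,-7.7875)

0.91 -7.79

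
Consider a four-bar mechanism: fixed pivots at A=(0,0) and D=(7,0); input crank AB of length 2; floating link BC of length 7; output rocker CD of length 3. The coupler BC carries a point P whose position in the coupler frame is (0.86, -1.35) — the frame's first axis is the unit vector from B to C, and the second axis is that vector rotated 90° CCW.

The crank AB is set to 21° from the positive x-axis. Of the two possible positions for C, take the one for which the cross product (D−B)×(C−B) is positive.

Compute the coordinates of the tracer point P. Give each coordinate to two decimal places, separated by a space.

3.05 -0.37

A=(0,0), D=(7.00,0)
B = A + 2.00·(cos21°, sin21°) = (1.8672, 0.7167)
|BD| = 5.1826
circle(B,7.00) ∩ circle(D,3.00): a=6.4504, h=2.7190
  candidates: C₊=(8.6316,2.5175) cross=14.092; C₋=(7.8795,-2.8682) cross=-14.092
  mode + wants cross > 0 → take C=(8.6316,2.5175) (cross=14.092)
ex = (C−B)/|BC| = (0.9663,0.2573); ey = (-0.2573,0.9663)
P = B + 0.86·ex + -1.35·ey = (3.0455,-0.3666)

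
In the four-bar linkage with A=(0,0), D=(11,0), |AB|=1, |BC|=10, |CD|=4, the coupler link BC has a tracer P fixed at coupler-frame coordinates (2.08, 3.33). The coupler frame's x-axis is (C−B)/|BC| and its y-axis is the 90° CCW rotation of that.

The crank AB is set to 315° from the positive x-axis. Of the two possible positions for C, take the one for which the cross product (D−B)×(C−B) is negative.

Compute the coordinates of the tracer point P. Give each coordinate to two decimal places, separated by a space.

3.75 1.78

A=(0,0), D=(11.00,0)
B = A + 1.00·(cos315°, sin315°) = (0.7071, -0.7071)
|BD| = 10.3172
circle(B,10.00) ∩ circle(D,4.00): a=9.2295, h=3.8493
  candidates: C₊=(9.6511,3.7657) cross=39.714; C₋=(10.1787,-3.9148) cross=-39.714
  mode - wants cross < 0 → take C=(10.1787,-3.9148) (cross=-39.714)
ex = (C−B)/|BC| = (0.9472,-0.3208); ey = (0.3208,0.9472)
P = B + 2.08·ex + 3.33·ey = (3.7453,1.7797)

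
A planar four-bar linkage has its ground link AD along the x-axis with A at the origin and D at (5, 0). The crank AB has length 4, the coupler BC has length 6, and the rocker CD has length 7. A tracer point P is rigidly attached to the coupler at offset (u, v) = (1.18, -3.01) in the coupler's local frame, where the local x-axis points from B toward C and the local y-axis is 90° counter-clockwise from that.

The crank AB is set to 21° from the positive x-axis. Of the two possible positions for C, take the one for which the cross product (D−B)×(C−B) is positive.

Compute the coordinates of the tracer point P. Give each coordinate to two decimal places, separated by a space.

6.96 1.26

A=(0,0), D=(5.00,0)
B = A + 4.00·(cos21°, sin21°) = (3.7343, 1.4335)
|BD| = 1.9123
circle(B,6.00) ∩ circle(D,7.00): a=-2.4430, h=5.4801
  candidates: C₊=(6.2254,6.8919) cross=10.480; C₋=(-1.9906,-0.3624) cross=-10.480
  mode + wants cross > 0 → take C=(6.2254,6.8919) (cross=10.480)
ex = (C−B)/|BC| = (0.4152,0.9097); ey = (-0.9097,0.4152)
P = B + 1.18·ex + -3.01·ey = (6.9625,1.2573)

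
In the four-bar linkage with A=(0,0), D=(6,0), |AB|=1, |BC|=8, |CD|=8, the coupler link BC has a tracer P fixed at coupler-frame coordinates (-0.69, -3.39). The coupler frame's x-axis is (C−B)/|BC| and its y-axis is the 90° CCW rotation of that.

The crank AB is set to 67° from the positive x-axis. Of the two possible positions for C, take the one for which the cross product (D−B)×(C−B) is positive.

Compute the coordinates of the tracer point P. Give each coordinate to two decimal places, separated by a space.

2.98 -1.38

A=(0,0), D=(6.00,0)
B = A + 1.00·(cos67°, sin67°) = (0.3907, 0.9205)
|BD| = 5.6843
circle(B,8.00) ∩ circle(D,8.00): a=2.8421, h=7.4781
  candidates: C₊=(4.4064,7.8397) cross=42.508; C₋=(1.9844,-6.9192) cross=-42.508
  mode + wants cross > 0 → take C=(4.4064,7.8397) (cross=42.508)
ex = (C−B)/|BC| = (0.5020,0.8649); ey = (-0.8649,0.5020)
P = B + -0.69·ex + -3.39·ey = (2.9764,-1.3779)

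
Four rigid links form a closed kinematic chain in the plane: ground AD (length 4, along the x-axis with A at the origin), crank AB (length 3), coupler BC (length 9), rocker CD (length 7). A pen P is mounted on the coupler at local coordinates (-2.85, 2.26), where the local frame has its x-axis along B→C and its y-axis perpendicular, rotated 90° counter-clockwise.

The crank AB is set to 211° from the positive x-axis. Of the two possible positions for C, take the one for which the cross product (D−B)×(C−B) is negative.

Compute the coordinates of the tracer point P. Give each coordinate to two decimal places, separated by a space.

A=(0,0), D=(4.00,0)
B = A + 3.00·(cos211°, sin211°) = (-2.5715, -1.5451)
|BD| = 6.7507
circle(B,9.00) ∩ circle(D,7.00): a=5.7455, h=6.9274
  candidates: C₊=(1.4359,6.5135) cross=46.765; C₋=(4.6070,-6.9736) cross=-46.765
  mode - wants cross < 0 → take C=(4.6070,-6.9736) (cross=-46.765)
ex = (C−B)/|BC| = (0.7976,-0.6032); ey = (0.6032,0.7976)
P = B + -2.85·ex + 2.26·ey = (-3.4815,1.9765)

-3.48 1.98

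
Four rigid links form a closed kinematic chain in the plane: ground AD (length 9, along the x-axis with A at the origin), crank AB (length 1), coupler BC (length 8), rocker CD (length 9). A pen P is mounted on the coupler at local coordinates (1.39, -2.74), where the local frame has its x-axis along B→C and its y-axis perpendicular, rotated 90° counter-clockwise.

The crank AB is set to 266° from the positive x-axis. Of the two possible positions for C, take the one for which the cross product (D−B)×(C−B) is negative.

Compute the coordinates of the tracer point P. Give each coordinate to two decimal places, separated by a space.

A=(0,0), D=(9.00,0)
B = A + 1.00·(cos266°, sin266°) = (-0.0698, -0.9976)
|BD| = 9.1245
circle(B,8.00) ∩ circle(D,9.00): a=3.6307, h=7.1287
  candidates: C₊=(2.7598,6.4853) cross=65.045; C₋=(4.3185,-7.6866) cross=-65.045
  mode - wants cross < 0 → take C=(4.3185,-7.6866) (cross=-65.045)
ex = (C−B)/|BC| = (0.5485,-0.8361); ey = (0.8361,0.5485)
P = B + 1.39·ex + -2.74·ey = (-1.5983,-3.6628)

-1.60 -3.66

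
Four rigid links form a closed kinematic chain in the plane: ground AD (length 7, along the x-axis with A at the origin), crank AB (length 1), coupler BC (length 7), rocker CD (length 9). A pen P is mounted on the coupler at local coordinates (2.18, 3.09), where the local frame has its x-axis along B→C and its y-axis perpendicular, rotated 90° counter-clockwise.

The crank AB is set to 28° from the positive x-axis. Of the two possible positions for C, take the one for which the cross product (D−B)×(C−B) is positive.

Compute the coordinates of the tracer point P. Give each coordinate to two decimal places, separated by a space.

A=(0,0), D=(7.00,0)
B = A + 1.00·(cos28°, sin28°) = (0.8829, 0.4695)
|BD| = 6.1350
circle(B,7.00) ∩ circle(D,9.00): a=0.4596, h=6.9849
  candidates: C₊=(1.8757,7.3987) cross=42.853; C₋=(0.8066,-6.5301) cross=-42.853
  mode + wants cross > 0 → take C=(1.8757,7.3987) (cross=42.853)
ex = (C−B)/|BC| = (0.1418,0.9899); ey = (-0.9899,0.1418)
P = B + 2.18·ex + 3.09·ey = (-1.8667,3.0656)

-1.87 3.07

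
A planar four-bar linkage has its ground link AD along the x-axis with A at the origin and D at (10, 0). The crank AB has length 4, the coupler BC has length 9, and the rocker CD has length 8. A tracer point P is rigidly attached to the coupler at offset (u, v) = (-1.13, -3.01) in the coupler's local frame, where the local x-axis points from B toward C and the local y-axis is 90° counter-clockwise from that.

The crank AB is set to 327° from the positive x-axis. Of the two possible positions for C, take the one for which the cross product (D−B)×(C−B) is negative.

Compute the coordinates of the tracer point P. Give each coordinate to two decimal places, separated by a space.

A=(0,0), D=(10.00,0)
B = A + 4.00·(cos327°, sin327°) = (3.3547, -2.1786)
|BD| = 6.9933
circle(B,9.00) ∩ circle(D,8.00): a=4.7121, h=7.6679
  candidates: C₊=(5.4436,6.5757) cross=53.624; C₋=(10.2210,-7.9969) cross=-53.624
  mode - wants cross < 0 → take C=(10.2210,-7.9969) (cross=-53.624)
ex = (C−B)/|BC| = (0.7629,-0.6465); ey = (0.6465,0.7629)
P = B + -1.13·ex + -3.01·ey = (0.5466,-3.7444)

0.55 -3.74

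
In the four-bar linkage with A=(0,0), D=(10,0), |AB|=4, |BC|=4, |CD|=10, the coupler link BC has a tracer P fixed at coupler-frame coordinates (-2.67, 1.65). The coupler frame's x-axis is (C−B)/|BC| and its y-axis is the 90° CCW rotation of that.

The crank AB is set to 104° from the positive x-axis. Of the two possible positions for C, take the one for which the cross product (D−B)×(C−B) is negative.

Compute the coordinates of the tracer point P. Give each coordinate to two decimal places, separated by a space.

A=(0,0), D=(10.00,0)
B = A + 4.00·(cos104°, sin104°) = (-0.9677, 3.8812)
|BD| = 11.6342
circle(B,4.00) ∩ circle(D,10.00): a=2.2070, h=3.3360
  candidates: C₊=(2.2258,6.2898) cross=38.812; C₋=(-0.0000,-0.0000) cross=-38.812
  mode - wants cross < 0 → take C=(-0.0000,-0.0000) (cross=-38.812)
ex = (C−B)/|BC| = (0.2419,-0.9703); ey = (0.9703,0.2419)
P = B + -2.67·ex + 1.65·ey = (-0.0126,6.8710)

-0.01 6.87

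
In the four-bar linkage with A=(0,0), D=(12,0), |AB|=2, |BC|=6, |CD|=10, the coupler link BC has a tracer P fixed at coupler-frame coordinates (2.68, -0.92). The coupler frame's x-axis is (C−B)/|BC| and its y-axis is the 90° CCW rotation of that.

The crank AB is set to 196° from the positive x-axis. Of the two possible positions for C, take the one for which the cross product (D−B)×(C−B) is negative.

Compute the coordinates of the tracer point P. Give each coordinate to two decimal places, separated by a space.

A=(0,0), D=(12.00,0)
B = A + 2.00·(cos196°, sin196°) = (-1.9225, -0.5513)
|BD| = 13.9334
circle(B,6.00) ∩ circle(D,10.00): a=4.6701, h=3.7670
  candidates: C₊=(2.5949,3.3976) cross=52.487; C₋=(2.8929,-4.1306) cross=-52.487
  mode - wants cross < 0 → take C=(2.8929,-4.1306) (cross=-52.487)
ex = (C−B)/|BC| = (0.8026,-0.5965); ey = (0.5965,0.8026)
P = B + 2.68·ex + -0.92·ey = (-0.3204,-2.8884)

-0.32 -2.89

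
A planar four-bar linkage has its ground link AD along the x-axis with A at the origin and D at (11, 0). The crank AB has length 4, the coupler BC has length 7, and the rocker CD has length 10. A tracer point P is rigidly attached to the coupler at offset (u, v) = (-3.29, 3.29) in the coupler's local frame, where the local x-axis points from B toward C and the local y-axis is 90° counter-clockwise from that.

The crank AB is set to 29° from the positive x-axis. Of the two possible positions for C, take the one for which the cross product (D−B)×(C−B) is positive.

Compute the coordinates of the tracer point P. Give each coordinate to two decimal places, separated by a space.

-0.69 -0.08

A=(0,0), D=(11.00,0)
B = A + 4.00·(cos29°, sin29°) = (3.4985, 1.9392)
|BD| = 7.7481
circle(B,7.00) ∩ circle(D,10.00): a=0.5829, h=6.9757
  candidates: C₊=(5.8088,8.5470) cross=54.048; C₋=(2.3170,-4.9603) cross=-54.048
  mode + wants cross > 0 → take C=(5.8088,8.5470) (cross=54.048)
ex = (C−B)/|BC| = (0.3300,0.9440); ey = (-0.9440,0.3300)
P = B + -3.29·ex + 3.29·ey = (-0.6930,-0.0806)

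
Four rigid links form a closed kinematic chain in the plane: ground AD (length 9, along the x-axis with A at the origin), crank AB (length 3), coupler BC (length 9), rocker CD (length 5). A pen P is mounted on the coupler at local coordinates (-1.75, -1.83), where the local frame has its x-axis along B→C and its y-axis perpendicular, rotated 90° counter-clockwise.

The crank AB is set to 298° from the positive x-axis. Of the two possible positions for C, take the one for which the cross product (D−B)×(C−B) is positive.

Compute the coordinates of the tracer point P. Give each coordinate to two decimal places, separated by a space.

1.81 -5.15

A=(0,0), D=(9.00,0)
B = A + 3.00·(cos298°, sin298°) = (1.4084, -2.6488)
|BD| = 8.0404
circle(B,9.00) ∩ circle(D,5.00): a=7.5026, h=4.9710
  candidates: C₊=(6.8546,4.5163) cross=39.969; C₋=(10.1299,-4.8707) cross=-39.969
  mode + wants cross > 0 → take C=(6.8546,4.5163) (cross=39.969)
ex = (C−B)/|BC| = (0.6051,0.7961); ey = (-0.7961,0.6051)
P = B + -1.75·ex + -1.83·ey = (1.8064,-5.1495)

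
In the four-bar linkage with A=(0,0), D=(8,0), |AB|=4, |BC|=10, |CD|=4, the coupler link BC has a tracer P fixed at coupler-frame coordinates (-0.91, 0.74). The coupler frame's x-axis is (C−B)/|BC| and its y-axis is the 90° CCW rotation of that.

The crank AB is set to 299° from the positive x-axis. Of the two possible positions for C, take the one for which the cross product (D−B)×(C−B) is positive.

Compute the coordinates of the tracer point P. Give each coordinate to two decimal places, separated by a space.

A=(0,0), D=(8.00,0)
B = A + 4.00·(cos299°, sin299°) = (1.9392, -3.4985)
|BD| = 6.9980
circle(B,10.00) ∩ circle(D,4.00): a=9.5007, h=3.1203
  candidates: C₊=(8.6076,3.9536) cross=21.836; C₋=(11.7274,-1.4513) cross=-21.836
  mode + wants cross > 0 → take C=(8.6076,3.9536) (cross=21.836)
ex = (C−B)/|BC| = (0.6668,0.7452); ey = (-0.7452,0.6668)
P = B + -0.91·ex + 0.74·ey = (0.7810,-3.6832)

0.78 -3.68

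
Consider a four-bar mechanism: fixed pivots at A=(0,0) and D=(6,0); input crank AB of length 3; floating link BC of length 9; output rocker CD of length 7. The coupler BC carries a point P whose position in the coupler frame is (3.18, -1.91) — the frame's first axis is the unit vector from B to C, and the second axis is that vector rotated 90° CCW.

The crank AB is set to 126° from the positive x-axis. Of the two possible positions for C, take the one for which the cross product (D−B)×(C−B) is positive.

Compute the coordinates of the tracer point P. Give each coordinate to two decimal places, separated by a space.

A=(0,0), D=(6.00,0)
B = A + 3.00·(cos126°, sin126°) = (-1.7634, 2.4271)
|BD| = 8.1339
circle(B,9.00) ∩ circle(D,7.00): a=6.0340, h=6.6776
  candidates: C₊=(5.9883,7.0000) cross=54.315; C₋=(2.0033,-5.7468) cross=-54.315
  mode + wants cross > 0 → take C=(5.9883,7.0000) (cross=54.315)
ex = (C−B)/|BC| = (0.8613,0.5081); ey = (-0.5081,0.8613)
P = B + 3.18·ex + -1.91·ey = (1.9460,2.3977)

1.95 2.40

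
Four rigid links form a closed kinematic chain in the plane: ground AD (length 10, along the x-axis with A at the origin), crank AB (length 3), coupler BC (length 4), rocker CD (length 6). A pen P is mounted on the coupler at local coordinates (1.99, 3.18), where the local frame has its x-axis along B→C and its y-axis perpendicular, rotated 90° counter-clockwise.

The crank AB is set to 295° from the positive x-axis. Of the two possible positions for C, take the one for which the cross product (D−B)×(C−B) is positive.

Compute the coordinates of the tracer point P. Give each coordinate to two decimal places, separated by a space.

0.31 0.91

A=(0,0), D=(10.00,0)
B = A + 3.00·(cos295°, sin295°) = (1.2679, -2.7189)
|BD| = 9.1456
circle(B,4.00) ∩ circle(D,6.00): a=3.4794, h=1.9732
  candidates: C₊=(4.0033,0.1995) cross=18.047; C₋=(5.1766,-3.5686) cross=-18.047
  mode + wants cross > 0 → take C=(4.0033,0.1995) (cross=18.047)
ex = (C−B)/|BC| = (0.6839,0.7296); ey = (-0.7296,0.6839)
P = B + 1.99·ex + 3.18·ey = (0.3086,0.9077)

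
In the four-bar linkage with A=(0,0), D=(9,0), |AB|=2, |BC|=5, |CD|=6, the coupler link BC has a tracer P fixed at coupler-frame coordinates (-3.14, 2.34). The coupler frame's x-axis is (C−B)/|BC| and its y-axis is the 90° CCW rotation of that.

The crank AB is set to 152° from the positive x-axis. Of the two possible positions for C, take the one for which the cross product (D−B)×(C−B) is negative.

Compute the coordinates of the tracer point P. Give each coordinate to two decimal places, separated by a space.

-4.10 4.09

A=(0,0), D=(9.00,0)
B = A + 2.00·(cos152°, sin152°) = (-1.7659, 0.9389)
|BD| = 10.8068
circle(B,5.00) ∩ circle(D,6.00): a=4.8944, h=1.0220
  candidates: C₊=(3.1988,1.5318) cross=11.044; C₋=(3.0212,-0.5044) cross=-11.044
  mode - wants cross < 0 → take C=(3.0212,-0.5044) (cross=-11.044)
ex = (C−B)/|BC| = (0.9574,-0.2887); ey = (0.2887,0.9574)
P = B + -3.14·ex + 2.34·ey = (-4.0967,4.0858)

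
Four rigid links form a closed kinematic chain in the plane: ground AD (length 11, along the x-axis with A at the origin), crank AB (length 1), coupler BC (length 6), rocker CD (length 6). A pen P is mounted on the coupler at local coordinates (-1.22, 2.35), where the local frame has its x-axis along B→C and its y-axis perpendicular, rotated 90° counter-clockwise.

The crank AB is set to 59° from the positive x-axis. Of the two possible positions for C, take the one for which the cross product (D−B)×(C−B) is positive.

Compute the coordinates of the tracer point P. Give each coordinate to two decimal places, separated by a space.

-1.56 2.50

A=(0,0), D=(11.00,0)
B = A + 1.00·(cos59°, sin59°) = (0.5150, 0.8572)
|BD| = 10.5199
circle(B,6.00) ∩ circle(D,6.00): a=5.2600, h=2.8866
  candidates: C₊=(5.9927,3.3056) cross=30.367; C₋=(5.5223,-2.4485) cross=-30.367
  mode + wants cross > 0 → take C=(5.9927,3.3056) (cross=30.367)
ex = (C−B)/|BC| = (0.9129,0.4081); ey = (-0.4081,0.9129)
P = B + -1.22·ex + 2.35·ey = (-1.5577,2.5047)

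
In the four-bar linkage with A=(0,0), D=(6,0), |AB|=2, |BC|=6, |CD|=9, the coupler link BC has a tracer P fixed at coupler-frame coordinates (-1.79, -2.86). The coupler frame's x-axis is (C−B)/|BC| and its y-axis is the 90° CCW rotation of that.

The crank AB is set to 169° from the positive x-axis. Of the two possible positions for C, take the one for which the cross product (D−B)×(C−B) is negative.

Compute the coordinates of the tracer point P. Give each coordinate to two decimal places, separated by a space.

-5.06 1.73

A=(0,0), D=(6.00,0)
B = A + 2.00·(cos169°, sin169°) = (-1.9633, 0.3816)
|BD| = 7.9724
circle(B,6.00) ∩ circle(D,9.00): a=1.1640, h=5.8860
  candidates: C₊=(-0.5189,6.2052) cross=46.926; C₋=(-1.0824,-5.5534) cross=-46.926
  mode - wants cross < 0 → take C=(-1.0824,-5.5534) (cross=-46.926)
ex = (C−B)/|BC| = (0.1468,-0.9892); ey = (0.9892,0.1468)
P = B + -1.79·ex + -2.86·ey = (-5.0551,1.7323)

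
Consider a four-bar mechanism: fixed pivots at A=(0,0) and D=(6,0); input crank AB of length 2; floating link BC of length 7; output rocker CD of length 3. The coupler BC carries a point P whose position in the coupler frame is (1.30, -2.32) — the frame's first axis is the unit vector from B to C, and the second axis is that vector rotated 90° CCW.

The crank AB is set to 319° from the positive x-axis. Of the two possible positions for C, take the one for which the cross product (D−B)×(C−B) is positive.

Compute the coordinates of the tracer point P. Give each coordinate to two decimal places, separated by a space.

3.91 -2.45

A=(0,0), D=(6.00,0)
B = A + 2.00·(cos319°, sin319°) = (1.5094, -1.3121)
|BD| = 4.6784
circle(B,7.00) ∩ circle(D,3.00): a=6.6142, h=2.2918
  candidates: C₊=(7.2154,2.7428) cross=10.722; C₋=(8.5009,-1.6569) cross=-10.722
  mode + wants cross > 0 → take C=(7.2154,2.7428) (cross=10.722)
ex = (C−B)/|BC| = (0.8151,0.5793); ey = (-0.5793,0.8151)
P = B + 1.30·ex + -2.32·ey = (3.9130,-2.4502)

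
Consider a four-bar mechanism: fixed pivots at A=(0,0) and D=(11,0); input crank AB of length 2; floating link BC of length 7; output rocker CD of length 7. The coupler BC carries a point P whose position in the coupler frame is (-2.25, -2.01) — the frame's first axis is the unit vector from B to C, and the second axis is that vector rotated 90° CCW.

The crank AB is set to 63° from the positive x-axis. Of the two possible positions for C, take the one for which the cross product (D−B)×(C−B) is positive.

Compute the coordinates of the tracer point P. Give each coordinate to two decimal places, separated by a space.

0.11 -1.13

A=(0,0), D=(11.00,0)
B = A + 2.00·(cos63°, sin63°) = (0.9080, 1.7820)
|BD| = 10.2481
circle(B,7.00) ∩ circle(D,7.00): a=5.1241, h=4.7691
  candidates: C₊=(6.7833,5.5874) cross=48.874; C₋=(5.1247,-3.8054) cross=-48.874
  mode + wants cross > 0 → take C=(6.7833,5.5874) (cross=48.874)
ex = (C−B)/|BC| = (0.8393,0.5436); ey = (-0.5436,0.8393)
P = B + -2.25·ex + -2.01·ey = (0.1122,-1.1282)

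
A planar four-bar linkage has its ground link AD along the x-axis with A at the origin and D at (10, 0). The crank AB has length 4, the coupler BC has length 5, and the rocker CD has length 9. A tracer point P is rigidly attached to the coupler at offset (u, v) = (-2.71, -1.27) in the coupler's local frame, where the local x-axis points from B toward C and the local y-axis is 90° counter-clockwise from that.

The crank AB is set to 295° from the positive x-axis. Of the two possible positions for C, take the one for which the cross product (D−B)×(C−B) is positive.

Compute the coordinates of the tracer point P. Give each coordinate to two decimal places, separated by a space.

3.27 -6.17

A=(0,0), D=(10.00,0)
B = A + 4.00·(cos295°, sin295°) = (1.6905, -3.6252)
|BD| = 9.0659
circle(B,5.00) ∩ circle(D,9.00): a=1.4445, h=4.7868
  candidates: C₊=(1.1003,1.3398) cross=43.397; C₋=(4.9285,-7.4351) cross=-43.397
  mode + wants cross > 0 → take C=(1.1003,1.3398) (cross=43.397)
ex = (C−B)/|BC| = (-0.1180,0.9930); ey = (-0.9930,-0.1180)
P = B + -2.71·ex + -1.27·ey = (3.2715,-6.1664)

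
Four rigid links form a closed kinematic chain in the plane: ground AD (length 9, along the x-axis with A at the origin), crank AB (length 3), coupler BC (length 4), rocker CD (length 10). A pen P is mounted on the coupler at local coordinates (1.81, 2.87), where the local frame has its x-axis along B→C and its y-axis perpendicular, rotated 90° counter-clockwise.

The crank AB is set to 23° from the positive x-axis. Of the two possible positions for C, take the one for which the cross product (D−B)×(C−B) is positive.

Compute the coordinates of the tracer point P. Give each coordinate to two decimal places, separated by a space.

-0.49 0.21

A=(0,0), D=(9.00,0)
B = A + 3.00·(cos23°, sin23°) = (2.7615, 1.1722)
|BD| = 6.3477
circle(B,4.00) ∩ circle(D,10.00): a=-3.4428, h=2.0365
  candidates: C₊=(-0.2460,3.8094) cross=12.927; C₋=(-0.9981,-0.1935) cross=-12.927
  mode + wants cross > 0 → take C=(-0.2460,3.8094) (cross=12.927)
ex = (C−B)/|BC| = (-0.7519,0.6593); ey = (-0.6593,-0.7519)
P = B + 1.81·ex + 2.87·ey = (-0.4916,0.2076)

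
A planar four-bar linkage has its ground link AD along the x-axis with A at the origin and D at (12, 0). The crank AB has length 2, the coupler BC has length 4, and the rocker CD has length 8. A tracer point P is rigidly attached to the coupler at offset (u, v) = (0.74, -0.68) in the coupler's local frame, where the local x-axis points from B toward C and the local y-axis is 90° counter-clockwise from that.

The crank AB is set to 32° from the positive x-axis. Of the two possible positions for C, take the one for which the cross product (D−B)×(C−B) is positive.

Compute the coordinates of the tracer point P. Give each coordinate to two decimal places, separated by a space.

A=(0,0), D=(12.00,0)
B = A + 2.00·(cos32°, sin32°) = (1.6961, 1.0598)
|BD| = 10.3583
circle(B,4.00) ∩ circle(D,8.00): a=2.8621, h=2.7943
  candidates: C₊=(4.8291,3.5466) cross=28.944; C₋=(4.2573,-2.0126) cross=-28.944
  mode + wants cross > 0 → take C=(4.8291,3.5466) (cross=28.944)
ex = (C−B)/|BC| = (0.7833,0.6217); ey = (-0.6217,0.7833)
P = B + 0.74·ex + -0.68·ey = (2.6985,0.9873)

2.70 0.99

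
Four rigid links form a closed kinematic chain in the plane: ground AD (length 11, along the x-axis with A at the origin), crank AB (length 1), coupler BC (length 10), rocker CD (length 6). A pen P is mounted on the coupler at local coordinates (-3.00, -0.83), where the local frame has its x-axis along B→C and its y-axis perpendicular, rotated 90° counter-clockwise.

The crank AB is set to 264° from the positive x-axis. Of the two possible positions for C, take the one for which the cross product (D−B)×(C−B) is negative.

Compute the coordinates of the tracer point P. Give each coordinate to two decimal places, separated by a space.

A=(0,0), D=(11.00,0)
B = A + 1.00·(cos264°, sin264°) = (-0.1045, -0.9945)
|BD| = 11.1490
circle(B,10.00) ∩ circle(D,6.00): a=8.4447, h=5.3560
  candidates: C₊=(7.8287,5.0934) cross=59.714; C₋=(8.7843,-5.5759) cross=-59.714
  mode - wants cross < 0 → take C=(8.7843,-5.5759) (cross=-59.714)
ex = (C−B)/|BC| = (0.8889,-0.4581); ey = (0.4581,0.8889)
P = B + -3.00·ex + -0.83·ey = (-3.1514,-0.3579)

-3.15 -0.36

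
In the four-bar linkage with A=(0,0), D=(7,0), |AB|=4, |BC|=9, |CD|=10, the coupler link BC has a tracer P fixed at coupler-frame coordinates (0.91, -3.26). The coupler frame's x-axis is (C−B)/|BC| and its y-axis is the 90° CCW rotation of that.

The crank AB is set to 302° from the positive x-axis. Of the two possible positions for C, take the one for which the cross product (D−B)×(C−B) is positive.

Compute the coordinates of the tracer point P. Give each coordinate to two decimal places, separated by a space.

4.65 -1.14

A=(0,0), D=(7.00,0)
B = A + 4.00·(cos302°, sin302°) = (2.1197, -3.3922)
|BD| = 5.9434
circle(B,9.00) ∩ circle(D,10.00): a=1.3733, h=8.8946
  candidates: C₊=(-1.8292,4.6952) cross=52.865; C₋=(8.3239,-9.9120) cross=-52.865
  mode + wants cross > 0 → take C=(-1.8292,4.6952) (cross=52.865)
ex = (C−B)/|BC| = (-0.4388,0.8986); ey = (-0.8986,-0.4388)
P = B + 0.91·ex + -3.26·ey = (4.6498,-1.1441)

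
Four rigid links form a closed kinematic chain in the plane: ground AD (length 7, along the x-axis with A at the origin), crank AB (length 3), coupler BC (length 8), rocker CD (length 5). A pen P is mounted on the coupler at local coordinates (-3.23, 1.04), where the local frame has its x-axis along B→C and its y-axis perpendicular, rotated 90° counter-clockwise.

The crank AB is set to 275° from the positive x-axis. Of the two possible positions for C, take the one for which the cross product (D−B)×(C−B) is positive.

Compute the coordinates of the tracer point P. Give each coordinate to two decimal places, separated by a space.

-2.19 -5.34

A=(0,0), D=(7.00,0)
B = A + 3.00·(cos275°, sin275°) = (0.2615, -2.9886)
|BD| = 7.3715
circle(B,8.00) ∩ circle(D,5.00): a=6.3311, h=4.8905
  candidates: C₊=(4.0662,4.0488) cross=36.051; C₋=(8.0316,-4.8924) cross=-36.051
  mode + wants cross > 0 → take C=(4.0662,4.0488) (cross=36.051)
ex = (C−B)/|BC| = (0.4756,0.8797); ey = (-0.8797,0.4756)
P = B + -3.23·ex + 1.04·ey = (-2.1895,-5.3353)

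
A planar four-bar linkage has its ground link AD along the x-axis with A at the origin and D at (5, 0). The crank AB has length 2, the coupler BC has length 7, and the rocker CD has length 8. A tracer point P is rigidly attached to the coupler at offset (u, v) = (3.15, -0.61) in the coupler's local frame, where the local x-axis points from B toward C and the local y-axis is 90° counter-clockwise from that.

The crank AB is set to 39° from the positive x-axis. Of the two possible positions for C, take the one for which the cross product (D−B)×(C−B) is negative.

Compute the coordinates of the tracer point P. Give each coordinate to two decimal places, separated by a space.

A=(0,0), D=(5.00,0)
B = A + 2.00·(cos39°, sin39°) = (1.5543, 1.2586)
|BD| = 3.6684
circle(B,7.00) ∩ circle(D,8.00): a=-0.2103, h=6.9968
  candidates: C₊=(3.7574,7.9029) cross=25.667; C₋=(-1.0439,-5.2413) cross=-25.667
  mode - wants cross < 0 → take C=(-1.0439,-5.2413) (cross=-25.667)
ex = (C−B)/|BC| = (-0.3712,-0.9286); ey = (0.9286,-0.3712)
P = B + 3.15·ex + -0.61·ey = (-0.1813,-1.4399)

-0.18 -1.44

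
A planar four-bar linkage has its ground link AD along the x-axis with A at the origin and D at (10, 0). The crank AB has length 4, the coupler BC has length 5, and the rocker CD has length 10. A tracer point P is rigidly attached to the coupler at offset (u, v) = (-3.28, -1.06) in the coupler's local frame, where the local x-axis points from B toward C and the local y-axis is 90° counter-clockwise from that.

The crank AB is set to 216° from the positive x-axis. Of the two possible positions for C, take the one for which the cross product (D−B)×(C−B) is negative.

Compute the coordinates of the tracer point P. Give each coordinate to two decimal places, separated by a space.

-6.63 -1.74

A=(0,0), D=(10.00,0)
B = A + 4.00·(cos216°, sin216°) = (-3.2361, -2.3511)
|BD| = 13.4433
circle(B,5.00) ∩ circle(D,10.00): a=3.9321, h=3.0884
  candidates: C₊=(0.0953,1.3774) cross=41.518; C₋=(1.1756,-4.7043) cross=-41.518
  mode - wants cross < 0 → take C=(1.1756,-4.7043) (cross=-41.518)
ex = (C−B)/|BC| = (0.8823,-0.4706); ey = (0.4706,0.8823)
P = B + -3.28·ex + -1.06·ey = (-6.6290,-1.7428)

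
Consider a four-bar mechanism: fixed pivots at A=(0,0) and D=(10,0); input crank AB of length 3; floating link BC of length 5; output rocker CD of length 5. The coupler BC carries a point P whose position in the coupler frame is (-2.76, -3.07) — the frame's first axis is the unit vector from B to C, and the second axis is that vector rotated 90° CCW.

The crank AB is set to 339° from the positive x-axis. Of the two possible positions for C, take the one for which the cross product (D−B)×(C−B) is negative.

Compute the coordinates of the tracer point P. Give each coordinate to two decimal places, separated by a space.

-1.22 -2.02

A=(0,0), D=(10.00,0)
B = A + 3.00·(cos339°, sin339°) = (2.8007, -1.0751)
|BD| = 7.2791
circle(B,5.00) ∩ circle(D,5.00): a=3.6395, h=3.4284
  candidates: C₊=(5.8940,2.8532) cross=24.955; C₋=(6.9067,-3.9283) cross=-24.955
  mode - wants cross < 0 → take C=(6.9067,-3.9283) (cross=-24.955)
ex = (C−B)/|BC| = (0.8212,-0.5706); ey = (0.5706,0.8212)
P = B + -2.76·ex + -3.07·ey = (-1.2176,-2.0212)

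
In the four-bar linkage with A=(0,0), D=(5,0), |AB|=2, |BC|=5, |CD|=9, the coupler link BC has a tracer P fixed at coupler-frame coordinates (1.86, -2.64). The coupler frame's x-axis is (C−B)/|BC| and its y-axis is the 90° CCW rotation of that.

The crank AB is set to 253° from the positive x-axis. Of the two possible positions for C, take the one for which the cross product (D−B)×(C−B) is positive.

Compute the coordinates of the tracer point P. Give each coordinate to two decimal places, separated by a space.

0.25 1.21

A=(0,0), D=(5.00,0)
B = A + 2.00·(cos253°, sin253°) = (-0.5847, -1.9126)
|BD| = 5.9032
circle(B,5.00) ∩ circle(D,9.00): a=-1.7916, h=4.6680
  candidates: C₊=(-3.7921,1.9231) cross=27.556; C₋=(-0.7673,-6.9093) cross=-27.556
  mode + wants cross > 0 → take C=(-3.7921,1.9231) (cross=27.556)
ex = (C−B)/|BC| = (-0.6415,0.7671); ey = (-0.7671,-0.6415)
P = B + 1.86·ex + -2.64·ey = (0.2474,1.2078)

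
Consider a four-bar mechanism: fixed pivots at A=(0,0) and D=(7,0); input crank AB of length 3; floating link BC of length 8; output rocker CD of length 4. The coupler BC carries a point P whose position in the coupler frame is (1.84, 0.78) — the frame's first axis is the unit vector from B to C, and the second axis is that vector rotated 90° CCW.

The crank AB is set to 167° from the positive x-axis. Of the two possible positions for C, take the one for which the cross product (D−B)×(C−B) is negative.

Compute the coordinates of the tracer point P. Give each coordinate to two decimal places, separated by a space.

-0.93 0.55

A=(0,0), D=(7.00,0)
B = A + 3.00·(cos167°, sin167°) = (-2.9231, 0.6749)
|BD| = 9.9460
circle(B,8.00) ∩ circle(D,4.00): a=7.3860, h=3.0735
  candidates: C₊=(4.6544,3.2401) cross=30.569; C₋=(4.2374,-2.8927) cross=-30.569
  mode - wants cross < 0 → take C=(4.2374,-2.8927) (cross=-30.569)
ex = (C−B)/|BC| = (0.8951,-0.4459); ey = (0.4459,0.8951)
P = B + 1.84·ex + 0.78·ey = (-0.9284,0.5525)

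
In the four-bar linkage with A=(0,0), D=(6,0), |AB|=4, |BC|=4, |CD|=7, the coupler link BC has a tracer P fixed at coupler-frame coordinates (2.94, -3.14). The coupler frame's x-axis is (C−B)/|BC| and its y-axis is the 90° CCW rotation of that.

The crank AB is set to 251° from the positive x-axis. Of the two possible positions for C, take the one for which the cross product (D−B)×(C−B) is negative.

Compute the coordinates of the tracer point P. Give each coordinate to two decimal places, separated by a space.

A=(0,0), D=(6.00,0)
B = A + 4.00·(cos251°, sin251°) = (-1.3023, -3.7821)
|BD| = 8.2236
circle(B,4.00) ∩ circle(D,7.00): a=2.1054, h=3.4011
  candidates: C₊=(-0.9970,0.2063) cross=27.969; C₋=(2.1314,-5.8339) cross=-27.969
  mode - wants cross < 0 → take C=(2.1314,-5.8339) (cross=-27.969)
ex = (C−B)/|BC| = (0.8584,-0.5129); ey = (0.5129,0.8584)
P = B + 2.94·ex + -3.14·ey = (-0.3892,-7.9856)

-0.39 -7.99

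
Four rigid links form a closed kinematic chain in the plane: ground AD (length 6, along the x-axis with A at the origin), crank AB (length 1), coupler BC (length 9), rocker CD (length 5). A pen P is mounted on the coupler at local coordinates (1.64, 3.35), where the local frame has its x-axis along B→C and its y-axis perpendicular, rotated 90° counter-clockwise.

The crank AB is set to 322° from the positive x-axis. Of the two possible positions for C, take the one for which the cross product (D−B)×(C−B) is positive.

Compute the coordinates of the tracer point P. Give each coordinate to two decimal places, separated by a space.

0.24 3.07

A=(0,0), D=(6.00,0)
B = A + 1.00·(cos322°, sin322°) = (0.7880, -0.6157)
|BD| = 5.2482
circle(B,9.00) ∩ circle(D,5.00): a=7.9592, h=4.2012
  candidates: C₊=(8.1995,4.4903) cross=22.049; C₋=(9.1851,-3.8542) cross=-22.049
  mode + wants cross > 0 → take C=(8.1995,4.4903) (cross=22.049)
ex = (C−B)/|BC| = (0.8235,0.5673); ey = (-0.5673,0.8235)
P = B + 1.64·ex + 3.35·ey = (0.2380,3.0735)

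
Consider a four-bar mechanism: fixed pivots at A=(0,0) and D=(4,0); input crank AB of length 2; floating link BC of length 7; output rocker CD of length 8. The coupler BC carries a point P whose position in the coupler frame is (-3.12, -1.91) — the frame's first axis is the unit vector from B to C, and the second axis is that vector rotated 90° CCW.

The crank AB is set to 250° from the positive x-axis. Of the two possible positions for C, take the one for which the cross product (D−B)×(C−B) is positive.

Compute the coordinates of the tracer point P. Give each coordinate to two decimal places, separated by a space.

A=(0,0), D=(4.00,0)
B = A + 2.00·(cos250°, sin250°) = (-0.6840, -1.8794)
|BD| = 5.0470
circle(B,7.00) ∩ circle(D,8.00): a=1.0375, h=6.9227
  candidates: C₊=(-2.2990,4.9318) cross=34.939; C₋=(2.8567,-7.9179) cross=-34.939
  mode + wants cross > 0 → take C=(-2.2990,4.9318) (cross=34.939)
ex = (C−B)/|BC| = (-0.2307,0.9730); ey = (-0.9730,-0.2307)
P = B + -3.12·ex + -1.91·ey = (1.8943,-4.4746)

1.89 -4.47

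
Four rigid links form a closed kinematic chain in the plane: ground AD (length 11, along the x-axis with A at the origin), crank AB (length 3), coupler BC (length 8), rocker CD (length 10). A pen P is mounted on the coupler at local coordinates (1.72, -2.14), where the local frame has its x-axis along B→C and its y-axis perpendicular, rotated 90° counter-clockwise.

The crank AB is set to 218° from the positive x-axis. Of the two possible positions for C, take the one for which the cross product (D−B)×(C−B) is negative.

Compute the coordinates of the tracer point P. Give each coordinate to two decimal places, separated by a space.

A=(0,0), D=(11.00,0)
B = A + 3.00·(cos218°, sin218°) = (-2.3640, -1.8470)
|BD| = 13.4911
circle(B,8.00) ∩ circle(D,10.00): a=5.4113, h=5.8922
  candidates: C₊=(2.1897,4.7305) cross=79.492; C₋=(3.8030,-6.9428) cross=-79.492
  mode - wants cross < 0 → take C=(3.8030,-6.9428) (cross=-79.492)
ex = (C−B)/|BC| = (0.7709,-0.6370); ey = (0.6370,0.7709)
P = B + 1.72·ex + -2.14·ey = (-2.4013,-4.5923)

-2.40 -4.59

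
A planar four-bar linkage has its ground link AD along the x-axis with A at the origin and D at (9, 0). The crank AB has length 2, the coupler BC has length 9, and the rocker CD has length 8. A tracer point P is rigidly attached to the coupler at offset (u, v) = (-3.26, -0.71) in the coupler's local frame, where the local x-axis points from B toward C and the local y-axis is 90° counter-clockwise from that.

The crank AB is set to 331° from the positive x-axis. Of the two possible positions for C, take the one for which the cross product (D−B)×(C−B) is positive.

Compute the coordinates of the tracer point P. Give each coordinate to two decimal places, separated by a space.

A=(0,0), D=(9.00,0)
B = A + 2.00·(cos331°, sin331°) = (1.7492, -0.9696)
|BD| = 7.3153
circle(B,9.00) ∩ circle(D,8.00): a=4.8196, h=7.6008
  candidates: C₊=(5.5189,7.2029) cross=55.602; C₋=(7.5338,-7.8645) cross=-55.602
  mode + wants cross > 0 → take C=(5.5189,7.2029) (cross=55.602)
ex = (C−B)/|BC| = (0.4188,0.9081); ey = (-0.9081,0.4188)
P = B + -3.26·ex + -0.71·ey = (1.0285,-4.2273)

1.03 -4.23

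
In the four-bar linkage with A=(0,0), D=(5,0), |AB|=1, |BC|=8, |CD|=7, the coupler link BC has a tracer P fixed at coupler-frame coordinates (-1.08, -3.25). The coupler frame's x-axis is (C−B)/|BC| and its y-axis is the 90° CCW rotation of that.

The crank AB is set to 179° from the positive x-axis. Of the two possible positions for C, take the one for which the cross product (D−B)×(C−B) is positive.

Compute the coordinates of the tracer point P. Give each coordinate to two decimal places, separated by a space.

A=(0,0), D=(5.00,0)
B = A + 1.00·(cos179°, sin179°) = (-0.9998, 0.0175)
|BD| = 5.9999
circle(B,8.00) ∩ circle(D,7.00): a=4.2500, h=6.7777
  candidates: C₊=(3.2698,6.7828) cross=40.666; C₋=(3.2304,-6.7726) cross=-40.666
  mode + wants cross > 0 → take C=(3.2698,6.7828) (cross=40.666)
ex = (C−B)/|BC| = (0.5337,0.8457); ey = (-0.8457,0.5337)
P = B + -1.08·ex + -3.25·ey = (1.1722,-2.6304)

1.17 -2.63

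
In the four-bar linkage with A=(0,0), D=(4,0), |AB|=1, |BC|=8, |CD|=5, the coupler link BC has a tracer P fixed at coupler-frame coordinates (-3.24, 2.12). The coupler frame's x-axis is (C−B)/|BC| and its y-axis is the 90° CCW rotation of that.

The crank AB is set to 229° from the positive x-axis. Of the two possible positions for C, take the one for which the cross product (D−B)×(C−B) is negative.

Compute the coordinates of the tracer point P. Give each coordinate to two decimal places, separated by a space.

A=(0,0), D=(4.00,0)
B = A + 1.00·(cos229°, sin229°) = (-0.6561, -0.7547)
|BD| = 4.7168
circle(B,8.00) ∩ circle(D,5.00): a=6.4925, h=4.6741
  candidates: C₊=(5.0050,4.8980) cross=22.047; C₋=(6.5007,-4.3297) cross=-22.047
  mode - wants cross < 0 → take C=(6.5007,-4.3297) (cross=-22.047)
ex = (C−B)/|BC| = (0.8946,-0.4469); ey = (0.4469,0.8946)
P = B + -3.24·ex + 2.12·ey = (-2.6072,2.5897)

-2.61 2.59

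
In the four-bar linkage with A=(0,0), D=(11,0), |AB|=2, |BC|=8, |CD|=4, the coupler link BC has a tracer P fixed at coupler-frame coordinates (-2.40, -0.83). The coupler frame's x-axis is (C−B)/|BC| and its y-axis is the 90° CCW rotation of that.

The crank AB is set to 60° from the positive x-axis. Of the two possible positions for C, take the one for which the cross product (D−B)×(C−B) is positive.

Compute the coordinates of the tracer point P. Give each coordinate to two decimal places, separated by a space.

-1.18 0.43

A=(0,0), D=(11.00,0)
B = A + 2.00·(cos60°, sin60°) = (1.0000, 1.7321)
|BD| = 10.1489
circle(B,8.00) ∩ circle(D,4.00): a=7.4392, h=2.9424
  candidates: C₊=(8.8323,3.3617) cross=29.862; C₋=(7.8279,-2.4368) cross=-29.862
  mode + wants cross > 0 → take C=(8.8323,3.3617) (cross=29.862)
ex = (C−B)/|BC| = (0.9790,0.2037); ey = (-0.2037,0.9790)
P = B + -2.40·ex + -0.83·ey = (-1.1806,0.4306)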